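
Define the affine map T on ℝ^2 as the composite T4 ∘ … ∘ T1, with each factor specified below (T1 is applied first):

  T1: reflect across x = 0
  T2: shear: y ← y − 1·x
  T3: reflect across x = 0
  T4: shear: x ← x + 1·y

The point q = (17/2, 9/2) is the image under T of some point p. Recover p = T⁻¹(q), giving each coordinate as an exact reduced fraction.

p = (4, 1/2)

T1 = [-1 0 0; 0 1 0; 0 0 1]
T2·T1 = [-1 0 0; 1 1 0; 0 0 1]
T3·…·T1 = [1 0 0; 1 1 0; 0 0 1]
T4·…·T1 = [2 1 0; 1 1 0; 0 0 1]
det M = 1; M⁻¹ = [1 -1 0; -1 2 0; 0 0 1]
M⁻¹ · (17/2, 9/2)ᵀ = (4, 1/2)ᵀ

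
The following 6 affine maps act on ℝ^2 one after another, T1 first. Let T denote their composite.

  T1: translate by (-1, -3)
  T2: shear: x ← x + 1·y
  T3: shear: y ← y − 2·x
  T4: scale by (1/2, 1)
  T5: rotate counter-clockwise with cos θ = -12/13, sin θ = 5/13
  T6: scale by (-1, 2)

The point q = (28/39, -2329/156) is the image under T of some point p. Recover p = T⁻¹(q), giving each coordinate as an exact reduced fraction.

p = (-7/4, 4/3)

T1 = [1 0 -1; 0 1 -3; 0 0 1]
T2·T1 = [1 1 -4; 0 1 -3; 0 0 1]
T3·…·T1 = [1 1 -4; -2 -1 5; 0 0 1]
T4·…·T1 = [1/2 1/2 -2; -2 -1 5; 0 0 1]
T5·…·T1 = [4/13 -1/13 -1/13; 53/26 29/26 -70/13; 0 0 1]
T6·…·T1 = [-4/13 1/13 1/13; 53/13 29/13 -140/13; 0 0 1]
det M = -1; M⁻¹ = [-29/13 1/13 1; 53/13 4/13 3; 0 0 1]
M⁻¹ · (28/39, -2329/156)ᵀ = (-7/4, 4/3)ᵀ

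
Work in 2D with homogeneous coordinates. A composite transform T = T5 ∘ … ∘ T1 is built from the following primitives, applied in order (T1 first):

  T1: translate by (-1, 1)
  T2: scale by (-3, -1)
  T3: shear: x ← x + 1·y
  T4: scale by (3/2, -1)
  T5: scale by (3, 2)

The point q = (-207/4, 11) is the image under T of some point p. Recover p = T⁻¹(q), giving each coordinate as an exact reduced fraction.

p = (3, 9/2)

T1 = [1 0 -1; 0 1 1; 0 0 1]
T2·T1 = [-3 0 3; 0 -1 -1; 0 0 1]
T3·…·T1 = [-3 -1 2; 0 -1 -1; 0 0 1]
T4·…·T1 = [-9/2 -3/2 3; 0 1 1; 0 0 1]
T5·…·T1 = [-27/2 -9/2 9; 0 2 2; 0 0 1]
det M = -27; M⁻¹ = [-2/27 -1/6 1; 0 1/2 -1; 0 0 1]
M⁻¹ · (-207/4, 11)ᵀ = (3, 9/2)ᵀ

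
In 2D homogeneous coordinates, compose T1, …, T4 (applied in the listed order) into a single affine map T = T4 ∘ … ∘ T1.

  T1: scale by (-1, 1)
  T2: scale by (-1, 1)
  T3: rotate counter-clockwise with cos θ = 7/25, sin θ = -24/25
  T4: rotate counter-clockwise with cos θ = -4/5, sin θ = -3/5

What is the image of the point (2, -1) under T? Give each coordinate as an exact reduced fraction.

T1 scale by (-1, 1): (2, -1) → (-2, -1)
T2 scale by (-1, 1): (-2, -1) → (2, -1)
T3 rotate counter-clockwise with cos θ = 7/25, sin θ = -24/25: (2, -1) → (-2/5, -11/5)
T4 rotate counter-clockwise with cos θ = -4/5, sin θ = -3/5: (-2/5, -11/5) → (-1, 2)

T(p) = (-1, 2)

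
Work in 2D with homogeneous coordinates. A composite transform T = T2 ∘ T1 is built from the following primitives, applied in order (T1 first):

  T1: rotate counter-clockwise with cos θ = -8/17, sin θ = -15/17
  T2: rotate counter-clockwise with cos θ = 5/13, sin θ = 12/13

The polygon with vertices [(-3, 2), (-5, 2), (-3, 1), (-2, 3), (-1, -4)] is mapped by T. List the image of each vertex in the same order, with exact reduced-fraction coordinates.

T1 rotate counter-clockwise with cos θ = -8/17, sin θ = -15/17: (-3, 2) → (54/17, 29/17); (-5, 2) → (70/17, 59/17); (-3, 1) → (39/17, 37/17); (-2, 3) → (61/17, 6/17); (-1, -4) → (-52/17, 47/17)
T2 rotate counter-clockwise with cos θ = 5/13, sin θ = 12/13: (54/17, 29/17) → (-6/17, 61/17); (70/17, 59/17) → (-358/221, 1135/221); (39/17, 37/17) → (-249/221, 653/221); (61/17, 6/17) → (233/221, 762/221); (-52/17, 47/17) → (-824/221, -389/221)

image vertices: (-6/17, 61/17), (-358/221, 1135/221), (-249/221, 653/221), (233/221, 762/221), (-824/221, -389/221)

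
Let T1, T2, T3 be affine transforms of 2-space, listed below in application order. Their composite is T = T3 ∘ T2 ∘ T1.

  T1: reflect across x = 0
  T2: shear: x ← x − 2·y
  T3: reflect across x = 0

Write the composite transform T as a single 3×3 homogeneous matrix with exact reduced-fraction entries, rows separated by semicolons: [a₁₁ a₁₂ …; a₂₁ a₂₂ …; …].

T1 = [-1 0 0; 0 1 0; 0 0 1]
T2·T1 = [-1 -2 0; 0 1 0; 0 0 1]
T3·…·T1 = [1 2 0; 0 1 0; 0 0 1]

T = [1 2 0; 0 1 0; 0 0 1]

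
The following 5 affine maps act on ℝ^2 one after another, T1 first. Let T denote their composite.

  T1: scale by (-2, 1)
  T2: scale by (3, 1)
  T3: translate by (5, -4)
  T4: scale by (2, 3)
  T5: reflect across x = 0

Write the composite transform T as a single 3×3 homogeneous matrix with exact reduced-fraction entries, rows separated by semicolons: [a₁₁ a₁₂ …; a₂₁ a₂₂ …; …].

T = [12 0 -10; 0 3 -12; 0 0 1]

T1 = [-2 0 0; 0 1 0; 0 0 1]
T2·T1 = [-6 0 0; 0 1 0; 0 0 1]
T3·…·T1 = [-6 0 5; 0 1 -4; 0 0 1]
T4·…·T1 = [-12 0 10; 0 3 -12; 0 0 1]
T5·…·T1 = [12 0 -10; 0 3 -12; 0 0 1]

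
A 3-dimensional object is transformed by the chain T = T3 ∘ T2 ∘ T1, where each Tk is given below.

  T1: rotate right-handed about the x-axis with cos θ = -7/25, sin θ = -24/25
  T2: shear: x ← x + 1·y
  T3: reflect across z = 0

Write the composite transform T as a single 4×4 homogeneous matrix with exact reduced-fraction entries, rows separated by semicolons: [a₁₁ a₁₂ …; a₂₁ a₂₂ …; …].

T1 = [1 0 0 0; 0 -7/25 24/25 0; 0 -24/25 -7/25 0; 0 0 0 1]
T2·T1 = [1 -7/25 24/25 0; 0 -7/25 24/25 0; 0 -24/25 -7/25 0; 0 0 0 1]
T3·…·T1 = [1 -7/25 24/25 0; 0 -7/25 24/25 0; 0 24/25 7/25 0; 0 0 0 1]

T = [1 -7/25 24/25 0; 0 -7/25 24/25 0; 0 24/25 7/25 0; 0 0 0 1]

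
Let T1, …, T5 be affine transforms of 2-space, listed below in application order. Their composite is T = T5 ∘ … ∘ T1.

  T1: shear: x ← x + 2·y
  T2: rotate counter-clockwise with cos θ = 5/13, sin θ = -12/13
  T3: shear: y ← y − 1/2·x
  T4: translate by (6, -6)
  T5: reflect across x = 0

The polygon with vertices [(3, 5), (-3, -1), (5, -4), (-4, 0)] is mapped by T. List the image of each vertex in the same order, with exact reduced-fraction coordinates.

T1 shear: x ← x + 2·y: (3, 5) → (13, 5); (-3, -1) → (-5, -1); (5, -4) → (-3, -4); (-4, 0) → (-4, 0)
T2 rotate counter-clockwise with cos θ = 5/13, sin θ = -12/13: (13, 5) → (125/13, -131/13); (-5, -1) → (-37/13, 55/13); (-3, -4) → (-63/13, 16/13); (-4, 0) → (-20/13, 48/13)
T3 shear: y ← y − 1/2·x: (125/13, -131/13) → (125/13, -387/26); (-37/13, 55/13) → (-37/13, 147/26); (-63/13, 16/13) → (-63/13, 95/26); (-20/13, 48/13) → (-20/13, 58/13)
T4 translate by (6, -6): (125/13, -387/26) → (203/13, -543/26); (-37/13, 147/26) → (41/13, -9/26); (-63/13, 95/26) → (15/13, -61/26); (-20/13, 58/13) → (58/13, -20/13)
T5 reflect across x = 0: (203/13, -543/26) → (-203/13, -543/26); (41/13, -9/26) → (-41/13, -9/26); (15/13, -61/26) → (-15/13, -61/26); (58/13, -20/13) → (-58/13, -20/13)

image vertices: (-203/13, -543/26), (-41/13, -9/26), (-15/13, -61/26), (-58/13, -20/13)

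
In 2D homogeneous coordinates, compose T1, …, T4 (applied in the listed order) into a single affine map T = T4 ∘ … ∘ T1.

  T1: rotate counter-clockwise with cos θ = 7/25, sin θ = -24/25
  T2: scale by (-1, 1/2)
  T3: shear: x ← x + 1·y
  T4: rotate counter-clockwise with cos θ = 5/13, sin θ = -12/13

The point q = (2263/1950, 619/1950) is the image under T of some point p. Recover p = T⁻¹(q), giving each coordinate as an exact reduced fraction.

T1 = [7/25 24/25 0; -24/25 7/25 0; 0 0 1]
T2·T1 = [-7/25 -24/25 0; -12/25 7/50 0; 0 0 1]
T3·…·T1 = [-19/25 -41/50 0; -12/25 7/50 0; 0 0 1]
T4·…·T1 = [-239/325 -121/650 0; 168/325 527/650 0; 0 0 1]
det M = -1/2; M⁻¹ = [-527/325 -121/325 0; 336/325 478/325 0; 0 0 1]
M⁻¹ · (2263/1950, 619/1950)ᵀ = (-2, 5/3)ᵀ

p = (-2, 5/3)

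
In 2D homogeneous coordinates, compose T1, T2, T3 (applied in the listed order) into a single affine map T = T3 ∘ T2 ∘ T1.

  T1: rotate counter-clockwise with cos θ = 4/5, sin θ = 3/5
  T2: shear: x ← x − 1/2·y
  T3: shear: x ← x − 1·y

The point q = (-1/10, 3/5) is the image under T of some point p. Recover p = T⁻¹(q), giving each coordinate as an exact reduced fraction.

p = (1, 0)

T1 = [4/5 -3/5 0; 3/5 4/5 0; 0 0 1]
T2·T1 = [1/2 -1 0; 3/5 4/5 0; 0 0 1]
T3·…·T1 = [-1/10 -9/5 0; 3/5 4/5 0; 0 0 1]
det M = 1; M⁻¹ = [4/5 9/5 0; -3/5 -1/10 0; 0 0 1]
M⁻¹ · (-1/10, 3/5)ᵀ = (1, 0)ᵀ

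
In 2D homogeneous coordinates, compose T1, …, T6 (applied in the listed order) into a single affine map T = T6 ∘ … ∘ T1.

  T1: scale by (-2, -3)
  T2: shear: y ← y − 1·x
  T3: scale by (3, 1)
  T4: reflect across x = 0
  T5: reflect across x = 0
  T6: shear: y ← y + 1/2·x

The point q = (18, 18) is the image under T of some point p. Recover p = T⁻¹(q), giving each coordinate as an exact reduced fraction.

T1 = [-2 0 0; 0 -3 0; 0 0 1]
T2·T1 = [-2 0 0; 2 -3 0; 0 0 1]
T3·…·T1 = [-6 0 0; 2 -3 0; 0 0 1]
T4·…·T1 = [6 0 0; 2 -3 0; 0 0 1]
T5·…·T1 = [-6 0 0; 2 -3 0; 0 0 1]
T6·…·T1 = [-6 0 0; -1 -3 0; 0 0 1]
det M = 18; M⁻¹ = [-1/6 0 0; 1/18 -1/3 0; 0 0 1]
M⁻¹ · (18, 18)ᵀ = (-3, -5)ᵀ

p = (-3, -5)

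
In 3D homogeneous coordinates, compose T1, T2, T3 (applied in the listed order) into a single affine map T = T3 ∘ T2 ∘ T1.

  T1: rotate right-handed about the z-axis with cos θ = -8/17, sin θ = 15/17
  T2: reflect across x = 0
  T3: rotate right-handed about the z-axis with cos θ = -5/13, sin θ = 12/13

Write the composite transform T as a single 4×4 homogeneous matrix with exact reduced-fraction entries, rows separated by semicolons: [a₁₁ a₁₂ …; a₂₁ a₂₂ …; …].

T1 = [-8/17 -15/17 0 0; 15/17 -8/17 0 0; 0 0 1 0; 0 0 0 1]
T2·T1 = [8/17 15/17 0 0; 15/17 -8/17 0 0; 0 0 1 0; 0 0 0 1]
T3·…·T1 = [-220/221 21/221 0 0; 21/221 220/221 0 0; 0 0 1 0; 0 0 0 1]

T = [-220/221 21/221 0 0; 21/221 220/221 0 0; 0 0 1 0; 0 0 0 1]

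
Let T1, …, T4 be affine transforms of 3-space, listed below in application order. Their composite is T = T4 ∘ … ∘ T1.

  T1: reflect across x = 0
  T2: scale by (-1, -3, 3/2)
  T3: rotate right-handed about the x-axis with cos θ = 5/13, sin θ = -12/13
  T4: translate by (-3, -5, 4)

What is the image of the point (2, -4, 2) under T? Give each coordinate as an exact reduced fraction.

T1 reflect across x = 0: (2, -4, 2) → (-2, -4, 2)
T2 scale by (-1, -3, 3/2): (-2, -4, 2) → (2, 12, 3)
T3 rotate right-handed about the x-axis with cos θ = 5/13, sin θ = -12/13: (2, 12, 3) → (2, 96/13, -129/13)
T4 translate by (-3, -5, 4): (2, 96/13, -129/13) → (-1, 31/13, -77/13)

T(p) = (-1, 31/13, -77/13)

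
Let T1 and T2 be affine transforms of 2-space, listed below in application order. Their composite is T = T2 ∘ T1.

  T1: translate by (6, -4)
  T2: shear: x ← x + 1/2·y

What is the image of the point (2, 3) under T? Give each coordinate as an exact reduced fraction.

T(p) = (15/2, -1)

T1 translate by (6, -4): (2, 3) → (8, -1)
T2 shear: x ← x + 1/2·y: (8, -1) → (15/2, -1)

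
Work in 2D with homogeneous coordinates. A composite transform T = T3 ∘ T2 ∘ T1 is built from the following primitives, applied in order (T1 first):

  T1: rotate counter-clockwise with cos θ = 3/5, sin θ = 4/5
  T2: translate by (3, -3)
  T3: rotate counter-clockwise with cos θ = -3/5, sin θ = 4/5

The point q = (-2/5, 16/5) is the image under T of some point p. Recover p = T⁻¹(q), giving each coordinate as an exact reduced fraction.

p = (1, 1)

T1 = [3/5 -4/5 0; 4/5 3/5 0; 0 0 1]
T2·T1 = [3/5 -4/5 3; 4/5 3/5 -3; 0 0 1]
T3·…·T1 = [-1 0 3/5; 0 -1 21/5; 0 0 1]
det M = 1; M⁻¹ = [-1 0 3/5; 0 -1 21/5; 0 0 1]
M⁻¹ · (-2/5, 16/5)ᵀ = (1, 1)ᵀ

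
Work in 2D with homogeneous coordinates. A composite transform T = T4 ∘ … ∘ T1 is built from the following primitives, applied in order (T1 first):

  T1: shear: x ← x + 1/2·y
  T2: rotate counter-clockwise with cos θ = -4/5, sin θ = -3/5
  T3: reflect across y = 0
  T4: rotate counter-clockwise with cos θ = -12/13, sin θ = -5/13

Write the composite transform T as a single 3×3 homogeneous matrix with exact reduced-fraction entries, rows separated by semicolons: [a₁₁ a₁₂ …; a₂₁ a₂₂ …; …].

T = [63/65 31/130 0; -16/65 -71/65 0; 0 0 1]

T1 = [1 1/2 0; 0 1 0; 0 0 1]
T2·T1 = [-4/5 1/5 0; -3/5 -11/10 0; 0 0 1]
T3·…·T1 = [-4/5 1/5 0; 3/5 11/10 0; 0 0 1]
T4·…·T1 = [63/65 31/130 0; -16/65 -71/65 0; 0 0 1]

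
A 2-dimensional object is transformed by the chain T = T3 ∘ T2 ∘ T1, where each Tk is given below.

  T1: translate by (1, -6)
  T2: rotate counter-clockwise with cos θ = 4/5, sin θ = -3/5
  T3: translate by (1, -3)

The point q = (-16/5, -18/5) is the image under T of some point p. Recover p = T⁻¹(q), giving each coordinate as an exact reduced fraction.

T1 = [1 0 1; 0 1 -6; 0 0 1]
T2·T1 = [4/5 3/5 -14/5; -3/5 4/5 -27/5; 0 0 1]
T3·…·T1 = [4/5 3/5 -9/5; -3/5 4/5 -42/5; 0 0 1]
det M = 1; M⁻¹ = [4/5 -3/5 -18/5; 3/5 4/5 39/5; 0 0 1]
M⁻¹ · (-16/5, -18/5)ᵀ = (-4, 3)ᵀ

p = (-4, 3)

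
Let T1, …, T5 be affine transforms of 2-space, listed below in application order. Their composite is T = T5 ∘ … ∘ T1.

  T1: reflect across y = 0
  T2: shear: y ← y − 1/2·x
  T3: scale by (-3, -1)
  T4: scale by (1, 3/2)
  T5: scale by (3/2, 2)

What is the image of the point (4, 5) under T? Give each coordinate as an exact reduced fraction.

T(p) = (-18, 21)

T1 reflect across y = 0: (4, 5) → (4, -5)
T2 shear: y ← y − 1/2·x: (4, -5) → (4, -7)
T3 scale by (-3, -1): (4, -7) → (-12, 7)
T4 scale by (1, 3/2): (-12, 7) → (-12, 21/2)
T5 scale by (3/2, 2): (-12, 21/2) → (-18, 21)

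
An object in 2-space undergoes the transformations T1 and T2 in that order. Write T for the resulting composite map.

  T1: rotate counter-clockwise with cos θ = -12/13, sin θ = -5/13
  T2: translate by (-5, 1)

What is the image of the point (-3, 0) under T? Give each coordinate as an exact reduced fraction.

T1 rotate counter-clockwise with cos θ = -12/13, sin θ = -5/13: (-3, 0) → (36/13, 15/13)
T2 translate by (-5, 1): (36/13, 15/13) → (-29/13, 28/13)

T(p) = (-29/13, 28/13)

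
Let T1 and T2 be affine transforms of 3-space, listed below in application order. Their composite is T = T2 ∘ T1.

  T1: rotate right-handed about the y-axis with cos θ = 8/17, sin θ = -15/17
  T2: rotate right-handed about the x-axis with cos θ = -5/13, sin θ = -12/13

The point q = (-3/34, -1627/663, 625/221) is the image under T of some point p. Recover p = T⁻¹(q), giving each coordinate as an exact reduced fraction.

p = (-3, -5/3, -3/2)

T1 = [8/17 0 -15/17 0; 0 1 0 0; 15/17 0 8/17 0; 0 0 0 1]
T2·T1 = [8/17 0 -15/17 0; 180/221 -5/13 96/221 0; -75/221 -12/13 -40/221 0; 0 0 0 1]
det M = 1; M⁻¹ = [8/17 180/221 -75/221 0; 0 -5/13 -12/13 0; -15/17 96/221 -40/221 0; 0 0 0 1]
M⁻¹ · (-3/34, -1627/663, 625/221)ᵀ = (-3, -5/3, -3/2)ᵀ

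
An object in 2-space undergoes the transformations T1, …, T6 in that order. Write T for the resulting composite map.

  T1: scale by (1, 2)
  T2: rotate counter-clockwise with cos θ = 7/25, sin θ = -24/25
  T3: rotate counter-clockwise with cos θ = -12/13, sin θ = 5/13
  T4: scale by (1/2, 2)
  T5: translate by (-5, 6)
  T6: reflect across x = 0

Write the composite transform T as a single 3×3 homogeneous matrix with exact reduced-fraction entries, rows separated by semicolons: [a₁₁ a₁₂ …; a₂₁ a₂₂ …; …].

T1 = [1 0 0; 0 2 0; 0 0 1]
T2·T1 = [7/25 48/25 0; -24/25 14/25 0; 0 0 1]
T3·…·T1 = [36/325 -646/325 0; 323/325 72/325 0; 0 0 1]
T4·…·T1 = [18/325 -323/325 0; 646/325 144/325 0; 0 0 1]
T5·…·T1 = [18/325 -323/325 -5; 646/325 144/325 6; 0 0 1]
T6·…·T1 = [-18/325 323/325 5; 646/325 144/325 6; 0 0 1]

T = [-18/325 323/325 5; 646/325 144/325 6; 0 0 1]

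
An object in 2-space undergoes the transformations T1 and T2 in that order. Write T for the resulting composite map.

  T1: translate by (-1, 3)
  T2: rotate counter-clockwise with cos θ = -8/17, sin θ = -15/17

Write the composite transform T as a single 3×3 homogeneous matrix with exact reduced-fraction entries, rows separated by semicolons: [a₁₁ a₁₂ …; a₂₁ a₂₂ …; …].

T = [-8/17 15/17 53/17; -15/17 -8/17 -9/17; 0 0 1]

T1 = [1 0 -1; 0 1 3; 0 0 1]
T2·T1 = [-8/17 15/17 53/17; -15/17 -8/17 -9/17; 0 0 1]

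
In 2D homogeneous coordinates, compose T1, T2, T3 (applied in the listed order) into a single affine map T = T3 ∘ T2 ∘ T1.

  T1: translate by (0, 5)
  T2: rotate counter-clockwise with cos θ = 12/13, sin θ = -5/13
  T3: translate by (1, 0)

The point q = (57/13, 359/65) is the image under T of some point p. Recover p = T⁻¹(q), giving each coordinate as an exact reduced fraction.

p = (1, 7/5)

T1 = [1 0 0; 0 1 5; 0 0 1]
T2·T1 = [12/13 5/13 25/13; -5/13 12/13 60/13; 0 0 1]
T3·…·T1 = [12/13 5/13 38/13; -5/13 12/13 60/13; 0 0 1]
det M = 1; M⁻¹ = [12/13 -5/13 -12/13; 5/13 12/13 -70/13; 0 0 1]
M⁻¹ · (57/13, 359/65)ᵀ = (1, 7/5)ᵀ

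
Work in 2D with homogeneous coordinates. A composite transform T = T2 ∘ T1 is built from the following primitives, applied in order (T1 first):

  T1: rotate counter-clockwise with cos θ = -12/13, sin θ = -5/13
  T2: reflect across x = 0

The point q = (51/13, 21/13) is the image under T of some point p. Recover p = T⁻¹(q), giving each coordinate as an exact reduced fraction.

T1 = [-12/13 5/13 0; -5/13 -12/13 0; 0 0 1]
T2·T1 = [12/13 -5/13 0; -5/13 -12/13 0; 0 0 1]
det M = -1; M⁻¹ = [12/13 -5/13 0; -5/13 -12/13 0; 0 0 1]
M⁻¹ · (51/13, 21/13)ᵀ = (3, -3)ᵀ

p = (3, -3)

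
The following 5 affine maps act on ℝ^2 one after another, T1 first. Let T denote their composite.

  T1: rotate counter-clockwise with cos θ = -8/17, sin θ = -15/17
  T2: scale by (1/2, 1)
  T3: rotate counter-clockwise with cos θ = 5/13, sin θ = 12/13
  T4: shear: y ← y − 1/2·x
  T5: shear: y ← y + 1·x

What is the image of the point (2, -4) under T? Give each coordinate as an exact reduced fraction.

T(p) = (-214/221, -553/221)

T1 rotate counter-clockwise with cos θ = -8/17, sin θ = -15/17: (2, -4) → (-76/17, 2/17)
T2 scale by (1/2, 1): (-76/17, 2/17) → (-38/17, 2/17)
T3 rotate counter-clockwise with cos θ = 5/13, sin θ = 12/13: (-38/17, 2/17) → (-214/221, -446/221)
T4 shear: y ← y − 1/2·x: (-214/221, -446/221) → (-214/221, -339/221)
T5 shear: y ← y + 1·x: (-214/221, -339/221) → (-214/221, -553/221)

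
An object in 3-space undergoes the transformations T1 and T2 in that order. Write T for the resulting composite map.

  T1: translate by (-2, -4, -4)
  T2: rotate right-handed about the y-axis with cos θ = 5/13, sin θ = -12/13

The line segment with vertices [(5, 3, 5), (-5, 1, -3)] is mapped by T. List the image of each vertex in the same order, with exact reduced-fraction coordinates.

image vertices: (3/13, -1, 41/13), (49/13, -3, -119/13)

T1 translate by (-2, -4, -4): (5, 3, 5) → (3, -1, 1); (-5, 1, -3) → (-7, -3, -7)
T2 rotate right-handed about the y-axis with cos θ = 5/13, sin θ = -12/13: (3, -1, 1) → (3/13, -1, 41/13); (-7, -3, -7) → (49/13, -3, -119/13)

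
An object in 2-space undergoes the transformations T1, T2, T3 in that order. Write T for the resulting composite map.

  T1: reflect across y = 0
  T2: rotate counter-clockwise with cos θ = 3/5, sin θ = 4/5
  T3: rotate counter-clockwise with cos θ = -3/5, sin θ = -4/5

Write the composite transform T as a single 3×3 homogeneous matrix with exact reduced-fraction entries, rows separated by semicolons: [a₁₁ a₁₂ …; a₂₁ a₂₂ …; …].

T = [7/25 -24/25 0; -24/25 -7/25 0; 0 0 1]

T1 = [1 0 0; 0 -1 0; 0 0 1]
T2·T1 = [3/5 4/5 0; 4/5 -3/5 0; 0 0 1]
T3·…·T1 = [7/25 -24/25 0; -24/25 -7/25 0; 0 0 1]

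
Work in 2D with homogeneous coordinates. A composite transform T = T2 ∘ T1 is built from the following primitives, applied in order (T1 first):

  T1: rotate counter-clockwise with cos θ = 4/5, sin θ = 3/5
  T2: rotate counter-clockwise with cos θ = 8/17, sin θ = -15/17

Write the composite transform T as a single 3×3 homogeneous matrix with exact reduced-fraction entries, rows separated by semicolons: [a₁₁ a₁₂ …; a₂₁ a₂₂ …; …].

T = [77/85 36/85 0; -36/85 77/85 0; 0 0 1]

T1 = [4/5 -3/5 0; 3/5 4/5 0; 0 0 1]
T2·T1 = [77/85 36/85 0; -36/85 77/85 0; 0 0 1]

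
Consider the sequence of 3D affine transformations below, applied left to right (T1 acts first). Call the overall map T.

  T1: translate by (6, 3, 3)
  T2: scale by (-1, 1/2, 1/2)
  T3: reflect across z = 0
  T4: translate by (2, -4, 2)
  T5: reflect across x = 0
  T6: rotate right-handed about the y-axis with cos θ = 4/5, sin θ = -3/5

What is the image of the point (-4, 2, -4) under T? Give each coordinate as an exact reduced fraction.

T1 translate by (6, 3, 3): (-4, 2, -4) → (2, 5, -1)
T2 scale by (-1, 1/2, 1/2): (2, 5, -1) → (-2, 5/2, -1/2)
T3 reflect across z = 0: (-2, 5/2, -1/2) → (-2, 5/2, 1/2)
T4 translate by (2, -4, 2): (-2, 5/2, 1/2) → (0, -3/2, 5/2)
T5 reflect across x = 0: (0, -3/2, 5/2) → (0, -3/2, 5/2)
T6 rotate right-handed about the y-axis with cos θ = 4/5, sin θ = -3/5: (0, -3/2, 5/2) → (-3/2, -3/2, 2)

T(p) = (-3/2, -3/2, 2)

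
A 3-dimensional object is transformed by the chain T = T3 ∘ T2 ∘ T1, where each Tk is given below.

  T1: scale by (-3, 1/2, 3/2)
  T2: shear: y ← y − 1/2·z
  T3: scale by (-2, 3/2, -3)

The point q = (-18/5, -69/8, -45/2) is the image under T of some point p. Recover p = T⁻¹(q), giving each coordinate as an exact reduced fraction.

T1 = [-3 0 0 0; 0 1/2 0 0; 0 0 3/2 0; 0 0 0 1]
T2·T1 = [-3 0 0 0; 0 1/2 -3/4 0; 0 0 3/2 0; 0 0 0 1]
T3·…·T1 = [6 0 0 0; 0 3/4 -9/8 0; 0 0 -9/2 0; 0 0 0 1]
det M = -81/4; M⁻¹ = [1/6 0 0 0; 0 4/3 -1/3 0; 0 0 -2/9 0; 0 0 0 1]
M⁻¹ · (-18/5, -69/8, -45/2)ᵀ = (-3/5, -4, 5)ᵀ

p = (-3/5, -4, 5)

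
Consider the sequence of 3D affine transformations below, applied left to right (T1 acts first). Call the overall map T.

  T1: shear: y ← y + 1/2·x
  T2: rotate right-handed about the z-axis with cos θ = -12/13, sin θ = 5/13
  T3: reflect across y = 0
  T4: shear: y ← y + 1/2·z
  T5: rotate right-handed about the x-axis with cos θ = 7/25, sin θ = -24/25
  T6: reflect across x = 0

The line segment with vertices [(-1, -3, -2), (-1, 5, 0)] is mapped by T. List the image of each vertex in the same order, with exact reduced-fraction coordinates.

T1 shear: y ← y + 1/2·x: (-1, -3, -2) → (-1, -7/2, -2); (-1, 5, 0) → (-1, 9/2, 0)
T2 rotate right-handed about the z-axis with cos θ = -12/13, sin θ = 5/13: (-1, -7/2, -2) → (59/26, 37/13, -2); (-1, 9/2, 0) → (-21/26, -59/13, 0)
T3 reflect across y = 0: (59/26, 37/13, -2) → (59/26, -37/13, -2); (-21/26, -59/13, 0) → (-21/26, 59/13, 0)
T4 shear: y ← y + 1/2·z: (59/26, -37/13, -2) → (59/26, -50/13, -2); (-21/26, 59/13, 0) → (-21/26, 59/13, 0)
T5 rotate right-handed about the x-axis with cos θ = 7/25, sin θ = -24/25: (59/26, -50/13, -2) → (59/26, -974/325, 1018/325); (-21/26, 59/13, 0) → (-21/26, 413/325, -1416/325)
T6 reflect across x = 0: (59/26, -974/325, 1018/325) → (-59/26, -974/325, 1018/325); (-21/26, 413/325, -1416/325) → (21/26, 413/325, -1416/325)

image vertices: (-59/26, -974/325, 1018/325), (21/26, 413/325, -1416/325)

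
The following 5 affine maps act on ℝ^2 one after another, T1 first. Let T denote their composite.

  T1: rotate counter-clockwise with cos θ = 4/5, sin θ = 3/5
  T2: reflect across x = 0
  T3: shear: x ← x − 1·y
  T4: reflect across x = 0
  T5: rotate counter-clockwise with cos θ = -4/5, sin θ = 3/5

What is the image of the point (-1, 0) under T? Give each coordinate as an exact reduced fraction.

T1 rotate counter-clockwise with cos θ = 4/5, sin θ = 3/5: (-1, 0) → (-4/5, -3/5)
T2 reflect across x = 0: (-4/5, -3/5) → (4/5, -3/5)
T3 shear: x ← x − 1·y: (4/5, -3/5) → (7/5, -3/5)
T4 reflect across x = 0: (7/5, -3/5) → (-7/5, -3/5)
T5 rotate counter-clockwise with cos θ = -4/5, sin θ = 3/5: (-7/5, -3/5) → (37/25, -9/25)

T(p) = (37/25, -9/25)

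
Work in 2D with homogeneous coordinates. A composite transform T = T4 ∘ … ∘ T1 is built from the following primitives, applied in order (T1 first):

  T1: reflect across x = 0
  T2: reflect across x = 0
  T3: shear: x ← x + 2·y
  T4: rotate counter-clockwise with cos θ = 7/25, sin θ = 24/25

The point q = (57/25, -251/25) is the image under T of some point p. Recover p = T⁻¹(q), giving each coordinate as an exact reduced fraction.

T1 = [-1 0 0; 0 1 0; 0 0 1]
T2·T1 = [1 0 0; 0 1 0; 0 0 1]
T3·…·T1 = [1 2 0; 0 1 0; 0 0 1]
T4·…·T1 = [7/25 -2/5 0; 24/25 11/5 0; 0 0 1]
det M = 1; M⁻¹ = [11/5 2/5 0; -24/25 7/25 0; 0 0 1]
M⁻¹ · (57/25, -251/25)ᵀ = (1, -5)ᵀ

p = (1, -5)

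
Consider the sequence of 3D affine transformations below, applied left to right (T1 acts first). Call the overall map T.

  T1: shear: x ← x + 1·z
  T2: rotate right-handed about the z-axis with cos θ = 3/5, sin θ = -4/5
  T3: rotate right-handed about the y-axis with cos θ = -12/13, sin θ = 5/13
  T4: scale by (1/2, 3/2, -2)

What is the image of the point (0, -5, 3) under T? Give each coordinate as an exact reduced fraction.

T(p) = (207/130, -81/10, 50/13)

T1 shear: x ← x + 1·z: (0, -5, 3) → (3, -5, 3)
T2 rotate right-handed about the z-axis with cos θ = 3/5, sin θ = -4/5: (3, -5, 3) → (-11/5, -27/5, 3)
T3 rotate right-handed about the y-axis with cos θ = -12/13, sin θ = 5/13: (-11/5, -27/5, 3) → (207/65, -27/5, -25/13)
T4 scale by (1/2, 3/2, -2): (207/65, -27/5, -25/13) → (207/130, -81/10, 50/13)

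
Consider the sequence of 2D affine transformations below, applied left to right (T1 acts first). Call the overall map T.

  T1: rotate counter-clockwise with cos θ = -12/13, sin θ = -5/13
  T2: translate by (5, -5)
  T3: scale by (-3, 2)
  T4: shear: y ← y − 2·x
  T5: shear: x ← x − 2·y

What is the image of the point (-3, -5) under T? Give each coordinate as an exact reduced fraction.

T1 rotate counter-clockwise with cos θ = -12/13, sin θ = -5/13: (-3, -5) → (11/13, 75/13)
T2 translate by (5, -5): (11/13, 75/13) → (76/13, 10/13)
T3 scale by (-3, 2): (76/13, 10/13) → (-228/13, 20/13)
T4 shear: y ← y − 2·x: (-228/13, 20/13) → (-228/13, 476/13)
T5 shear: x ← x − 2·y: (-228/13, 476/13) → (-1180/13, 476/13)

T(p) = (-1180/13, 476/13)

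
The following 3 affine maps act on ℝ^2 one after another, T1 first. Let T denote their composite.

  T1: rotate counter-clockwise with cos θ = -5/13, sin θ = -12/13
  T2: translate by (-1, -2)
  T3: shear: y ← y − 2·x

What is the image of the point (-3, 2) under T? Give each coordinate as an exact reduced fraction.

T(p) = (2, -4)

T1 rotate counter-clockwise with cos θ = -5/13, sin θ = -12/13: (-3, 2) → (3, 2)
T2 translate by (-1, -2): (3, 2) → (2, 0)
T3 shear: y ← y − 2·x: (2, 0) → (2, -4)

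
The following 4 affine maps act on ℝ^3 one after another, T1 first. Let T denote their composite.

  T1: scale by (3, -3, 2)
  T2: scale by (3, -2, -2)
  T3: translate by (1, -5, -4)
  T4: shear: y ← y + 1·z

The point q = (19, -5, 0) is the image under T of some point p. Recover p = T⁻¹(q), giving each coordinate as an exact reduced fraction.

T1 = [3 0 0 0; 0 -3 0 0; 0 0 2 0; 0 0 0 1]
T2·T1 = [9 0 0 0; 0 6 0 0; 0 0 -4 0; 0 0 0 1]
T3·…·T1 = [9 0 0 1; 0 6 0 -5; 0 0 -4 -4; 0 0 0 1]
T4·…·T1 = [9 0 0 1; 0 6 -4 -9; 0 0 -4 -4; 0 0 0 1]
det M = -216; M⁻¹ = [1/9 0 0 -1/9; 0 1/6 -1/6 5/6; 0 0 -1/4 -1; 0 0 0 1]
M⁻¹ · (19, -5, 0)ᵀ = (2, 0, -1)ᵀ

p = (2, 0, -1)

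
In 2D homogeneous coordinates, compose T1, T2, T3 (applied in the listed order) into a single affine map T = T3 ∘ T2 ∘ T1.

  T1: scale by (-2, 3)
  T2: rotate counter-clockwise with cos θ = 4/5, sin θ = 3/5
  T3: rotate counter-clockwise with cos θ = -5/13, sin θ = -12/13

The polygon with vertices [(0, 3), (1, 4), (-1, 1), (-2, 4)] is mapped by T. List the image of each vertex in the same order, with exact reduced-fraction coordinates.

T1 scale by (-2, 3): (0, 3) → (0, 9); (1, 4) → (-2, 12); (-1, 1) → (2, 3); (-2, 4) → (4, 12)
T2 rotate counter-clockwise with cos θ = 4/5, sin θ = 3/5: (0, 9) → (-27/5, 36/5); (-2, 12) → (-44/5, 42/5); (2, 3) → (-1/5, 18/5); (4, 12) → (-4, 12)
T3 rotate counter-clockwise with cos θ = -5/13, sin θ = -12/13: (-27/5, 36/5) → (567/65, 144/65); (-44/5, 42/5) → (724/65, 318/65); (-1/5, 18/5) → (17/5, -6/5); (-4, 12) → (164/13, -12/13)

image vertices: (567/65, 144/65), (724/65, 318/65), (17/5, -6/5), (164/13, -12/13)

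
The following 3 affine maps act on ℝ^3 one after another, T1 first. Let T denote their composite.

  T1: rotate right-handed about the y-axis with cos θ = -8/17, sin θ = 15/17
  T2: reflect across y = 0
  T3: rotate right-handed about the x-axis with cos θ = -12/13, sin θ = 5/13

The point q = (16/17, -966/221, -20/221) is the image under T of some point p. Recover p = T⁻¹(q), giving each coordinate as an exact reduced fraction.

T1 = [-8/17 0 15/17 0; 0 1 0 0; -15/17 0 -8/17 0; 0 0 0 1]
T2·T1 = [-8/17 0 15/17 0; 0 -1 0 0; -15/17 0 -8/17 0; 0 0 0 1]
T3·…·T1 = [-8/17 0 15/17 0; 75/221 12/13 40/221 0; 180/221 -5/13 96/221 0; 0 0 0 1]
det M = -1; M⁻¹ = [-8/17 75/221 180/221 0; 0 12/13 -5/13 0; 15/17 40/221 96/221 0; 0 0 0 1]
M⁻¹ · (16/17, -966/221, -20/221)ᵀ = (-2, -4, 0)ᵀ

p = (-2, -4, 0)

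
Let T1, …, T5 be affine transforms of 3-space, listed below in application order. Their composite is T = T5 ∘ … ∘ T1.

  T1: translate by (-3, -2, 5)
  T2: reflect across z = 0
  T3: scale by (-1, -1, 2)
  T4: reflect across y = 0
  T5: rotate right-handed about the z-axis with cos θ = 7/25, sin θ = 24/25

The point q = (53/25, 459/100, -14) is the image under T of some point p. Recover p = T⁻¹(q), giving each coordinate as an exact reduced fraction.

p = (-2, 5/4, 2)

T1 = [1 0 0 -3; 0 1 0 -2; 0 0 1 5; 0 0 0 1]
T2·T1 = [1 0 0 -3; 0 1 0 -2; 0 0 -1 -5; 0 0 0 1]
T3·…·T1 = [-1 0 0 3; 0 -1 0 2; 0 0 -2 -10; 0 0 0 1]
T4·…·T1 = [-1 0 0 3; 0 1 0 -2; 0 0 -2 -10; 0 0 0 1]
T5·…·T1 = [-7/25 -24/25 0 69/25; -24/25 7/25 0 58/25; 0 0 -2 -10; 0 0 0 1]
det M = 2; M⁻¹ = [-7/25 -24/25 0 3; -24/25 7/25 0 2; 0 0 -1/2 -5; 0 0 0 1]
M⁻¹ · (53/25, 459/100, -14)ᵀ = (-2, 5/4, 2)ᵀ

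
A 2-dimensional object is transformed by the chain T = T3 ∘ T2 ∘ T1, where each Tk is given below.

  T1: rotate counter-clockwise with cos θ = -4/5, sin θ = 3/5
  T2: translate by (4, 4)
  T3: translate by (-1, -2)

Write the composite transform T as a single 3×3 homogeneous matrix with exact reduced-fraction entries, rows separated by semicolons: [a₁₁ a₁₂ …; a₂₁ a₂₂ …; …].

T = [-4/5 -3/5 3; 3/5 -4/5 2; 0 0 1]

T1 = [-4/5 -3/5 0; 3/5 -4/5 0; 0 0 1]
T2·T1 = [-4/5 -3/5 4; 3/5 -4/5 4; 0 0 1]
T3·…·T1 = [-4/5 -3/5 3; 3/5 -4/5 2; 0 0 1]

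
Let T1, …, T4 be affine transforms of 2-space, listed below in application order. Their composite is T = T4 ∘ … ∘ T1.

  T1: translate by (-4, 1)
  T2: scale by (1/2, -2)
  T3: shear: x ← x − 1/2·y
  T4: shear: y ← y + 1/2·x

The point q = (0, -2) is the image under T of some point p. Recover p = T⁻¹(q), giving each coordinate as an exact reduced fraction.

p = (2, 0)

T1 = [1 0 -4; 0 1 1; 0 0 1]
T2·T1 = [1/2 0 -2; 0 -2 -2; 0 0 1]
T3·…·T1 = [1/2 1 -1; 0 -2 -2; 0 0 1]
T4·…·T1 = [1/2 1 -1; 1/4 -3/2 -5/2; 0 0 1]
det M = -1; M⁻¹ = [3/2 1 4; 1/4 -1/2 -1; 0 0 1]
M⁻¹ · (0, -2)ᵀ = (2, 0)ᵀ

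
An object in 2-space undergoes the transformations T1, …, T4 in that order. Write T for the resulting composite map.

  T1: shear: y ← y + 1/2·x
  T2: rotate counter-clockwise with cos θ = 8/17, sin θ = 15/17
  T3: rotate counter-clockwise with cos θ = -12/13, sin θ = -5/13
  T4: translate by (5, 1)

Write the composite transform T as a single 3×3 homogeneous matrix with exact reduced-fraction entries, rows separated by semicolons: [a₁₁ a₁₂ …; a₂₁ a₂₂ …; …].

T = [89/221 220/221 5; -461/442 -21/221 1; 0 0 1]

T1 = [1 0 0; 1/2 1 0; 0 0 1]
T2·T1 = [1/34 -15/17 0; 19/17 8/17 0; 0 0 1]
T3·…·T1 = [89/221 220/221 0; -461/442 -21/221 0; 0 0 1]
T4·…·T1 = [89/221 220/221 5; -461/442 -21/221 1; 0 0 1]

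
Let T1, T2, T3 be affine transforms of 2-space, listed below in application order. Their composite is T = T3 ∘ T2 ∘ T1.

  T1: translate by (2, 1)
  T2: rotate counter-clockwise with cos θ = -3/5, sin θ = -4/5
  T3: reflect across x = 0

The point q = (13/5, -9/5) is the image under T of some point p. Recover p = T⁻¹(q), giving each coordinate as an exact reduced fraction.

T1 = [1 0 2; 0 1 1; 0 0 1]
T2·T1 = [-3/5 4/5 -2/5; -4/5 -3/5 -11/5; 0 0 1]
T3·…·T1 = [3/5 -4/5 2/5; -4/5 -3/5 -11/5; 0 0 1]
det M = -1; M⁻¹ = [3/5 -4/5 -2; -4/5 -3/5 -1; 0 0 1]
M⁻¹ · (13/5, -9/5)ᵀ = (1, -2)ᵀ

p = (1, -2)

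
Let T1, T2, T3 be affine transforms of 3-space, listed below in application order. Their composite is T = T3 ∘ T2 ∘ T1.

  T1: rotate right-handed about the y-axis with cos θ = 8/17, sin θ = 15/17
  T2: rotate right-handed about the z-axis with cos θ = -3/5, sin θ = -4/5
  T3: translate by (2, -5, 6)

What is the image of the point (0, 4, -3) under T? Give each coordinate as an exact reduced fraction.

T1 rotate right-handed about the y-axis with cos θ = 8/17, sin θ = 15/17: (0, 4, -3) → (-45/17, 4, -24/17)
T2 rotate right-handed about the z-axis with cos θ = -3/5, sin θ = -4/5: (-45/17, 4, -24/17) → (407/85, -24/85, -24/17)
T3 translate by (2, -5, 6): (407/85, -24/85, -24/17) → (577/85, -449/85, 78/17)

T(p) = (577/85, -449/85, 78/17)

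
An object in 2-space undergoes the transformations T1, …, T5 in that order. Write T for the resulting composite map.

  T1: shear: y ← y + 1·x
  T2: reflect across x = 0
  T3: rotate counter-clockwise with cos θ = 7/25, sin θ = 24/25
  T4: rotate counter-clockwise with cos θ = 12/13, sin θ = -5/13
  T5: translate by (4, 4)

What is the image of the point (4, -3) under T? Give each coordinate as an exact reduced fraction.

T1 shear: y ← y + 1·x: (4, -3) → (4, 1)
T2 reflect across x = 0: (4, 1) → (-4, 1)
T3 rotate counter-clockwise with cos θ = 7/25, sin θ = 24/25: (-4, 1) → (-52/25, -89/25)
T4 rotate counter-clockwise with cos θ = 12/13, sin θ = -5/13: (-52/25, -89/25) → (-1069/325, -808/325)
T5 translate by (4, 4): (-1069/325, -808/325) → (231/325, 492/325)

T(p) = (231/325, 492/325)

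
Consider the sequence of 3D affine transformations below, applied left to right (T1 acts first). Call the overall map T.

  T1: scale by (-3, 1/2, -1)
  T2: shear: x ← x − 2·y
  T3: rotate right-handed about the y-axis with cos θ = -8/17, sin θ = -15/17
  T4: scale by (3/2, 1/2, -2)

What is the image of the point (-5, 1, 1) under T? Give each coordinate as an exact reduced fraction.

T1 scale by (-3, 1/2, -1): (-5, 1, 1) → (15, 1/2, -1)
T2 shear: x ← x − 2·y: (15, 1/2, -1) → (14, 1/2, -1)
T3 rotate right-handed about the y-axis with cos θ = -8/17, sin θ = -15/17: (14, 1/2, -1) → (-97/17, 1/2, 218/17)
T4 scale by (3/2, 1/2, -2): (-97/17, 1/2, 218/17) → (-291/34, 1/4, -436/17)

T(p) = (-291/34, 1/4, -436/17)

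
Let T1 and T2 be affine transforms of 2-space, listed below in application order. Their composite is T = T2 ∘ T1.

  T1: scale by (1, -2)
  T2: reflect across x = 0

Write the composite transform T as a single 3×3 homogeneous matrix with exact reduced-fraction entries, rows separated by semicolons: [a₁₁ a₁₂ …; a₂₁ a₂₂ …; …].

T1 = [1 0 0; 0 -2 0; 0 0 1]
T2·T1 = [-1 0 0; 0 -2 0; 0 0 1]

T = [-1 0 0; 0 -2 0; 0 0 1]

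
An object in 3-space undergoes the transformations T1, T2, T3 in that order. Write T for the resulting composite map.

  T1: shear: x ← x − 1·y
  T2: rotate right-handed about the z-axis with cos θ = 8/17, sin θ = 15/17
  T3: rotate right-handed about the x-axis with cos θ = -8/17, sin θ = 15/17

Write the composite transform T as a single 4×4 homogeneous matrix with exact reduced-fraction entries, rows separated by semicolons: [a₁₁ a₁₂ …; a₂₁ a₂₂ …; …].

T1 = [1 -1 0 0; 0 1 0 0; 0 0 1 0; 0 0 0 1]
T2·T1 = [8/17 -23/17 0 0; 15/17 -7/17 0 0; 0 0 1 0; 0 0 0 1]
T3·…·T1 = [8/17 -23/17 0 0; -120/289 56/289 -15/17 0; 225/289 -105/289 -8/17 0; 0 0 0 1]

T = [8/17 -23/17 0 0; -120/289 56/289 -15/17 0; 225/289 -105/289 -8/17 0; 0 0 0 1]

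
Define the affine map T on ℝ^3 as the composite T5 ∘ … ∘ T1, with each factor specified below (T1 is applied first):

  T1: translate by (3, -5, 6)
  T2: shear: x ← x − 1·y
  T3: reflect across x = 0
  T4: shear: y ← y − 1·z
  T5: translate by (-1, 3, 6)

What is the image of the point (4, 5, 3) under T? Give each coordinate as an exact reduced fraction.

T(p) = (-8, -6, 15)

T1 translate by (3, -5, 6): (4, 5, 3) → (7, 0, 9)
T2 shear: x ← x − 1·y: (7, 0, 9) → (7, 0, 9)
T3 reflect across x = 0: (7, 0, 9) → (-7, 0, 9)
T4 shear: y ← y − 1·z: (-7, 0, 9) → (-7, -9, 9)
T5 translate by (-1, 3, 6): (-7, -9, 9) → (-8, -6, 15)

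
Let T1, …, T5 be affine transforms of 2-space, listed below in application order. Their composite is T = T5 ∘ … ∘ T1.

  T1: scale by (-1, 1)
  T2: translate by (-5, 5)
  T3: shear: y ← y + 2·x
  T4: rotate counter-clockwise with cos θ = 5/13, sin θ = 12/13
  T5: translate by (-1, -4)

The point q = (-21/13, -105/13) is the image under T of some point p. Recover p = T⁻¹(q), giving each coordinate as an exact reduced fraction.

p = (-1, 2)

T1 = [-1 0 0; 0 1 0; 0 0 1]
T2·T1 = [-1 0 -5; 0 1 5; 0 0 1]
T3·…·T1 = [-1 0 -5; -2 1 -5; 0 0 1]
T4·…·T1 = [19/13 -12/13 35/13; -22/13 5/13 -85/13; 0 0 1]
T5·…·T1 = [19/13 -12/13 22/13; -22/13 5/13 -137/13; 0 0 1]
det M = -1; M⁻¹ = [-5/13 -12/13 -118/13; -22/13 -19/13 -163/13; 0 0 1]
M⁻¹ · (-21/13, -105/13)ᵀ = (-1, 2)ᵀ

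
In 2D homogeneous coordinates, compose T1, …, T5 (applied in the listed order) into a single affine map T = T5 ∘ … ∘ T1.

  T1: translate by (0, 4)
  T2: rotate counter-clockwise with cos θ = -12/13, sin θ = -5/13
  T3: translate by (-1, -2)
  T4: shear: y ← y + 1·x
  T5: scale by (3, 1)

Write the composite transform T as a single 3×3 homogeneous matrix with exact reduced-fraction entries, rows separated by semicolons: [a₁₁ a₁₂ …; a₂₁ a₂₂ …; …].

T1 = [1 0 0; 0 1 4; 0 0 1]
T2·T1 = [-12/13 5/13 20/13; -5/13 -12/13 -48/13; 0 0 1]
T3·…·T1 = [-12/13 5/13 7/13; -5/13 -12/13 -74/13; 0 0 1]
T4·…·T1 = [-12/13 5/13 7/13; -17/13 -7/13 -67/13; 0 0 1]
T5·…·T1 = [-36/13 15/13 21/13; -17/13 -7/13 -67/13; 0 0 1]

T = [-36/13 15/13 21/13; -17/13 -7/13 -67/13; 0 0 1]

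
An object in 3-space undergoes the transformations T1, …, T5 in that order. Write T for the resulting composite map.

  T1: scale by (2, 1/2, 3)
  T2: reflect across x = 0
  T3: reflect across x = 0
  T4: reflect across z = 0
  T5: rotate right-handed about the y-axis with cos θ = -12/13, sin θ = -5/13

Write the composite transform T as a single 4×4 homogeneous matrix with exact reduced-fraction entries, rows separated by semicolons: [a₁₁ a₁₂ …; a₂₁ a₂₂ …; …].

T1 = [2 0 0 0; 0 1/2 0 0; 0 0 3 0; 0 0 0 1]
T2·T1 = [-2 0 0 0; 0 1/2 0 0; 0 0 3 0; 0 0 0 1]
T3·…·T1 = [2 0 0 0; 0 1/2 0 0; 0 0 3 0; 0 0 0 1]
T4·…·T1 = [2 0 0 0; 0 1/2 0 0; 0 0 -3 0; 0 0 0 1]
T5·…·T1 = [-24/13 0 15/13 0; 0 1/2 0 0; 10/13 0 36/13 0; 0 0 0 1]

T = [-24/13 0 15/13 0; 0 1/2 0 0; 10/13 0 36/13 0; 0 0 0 1]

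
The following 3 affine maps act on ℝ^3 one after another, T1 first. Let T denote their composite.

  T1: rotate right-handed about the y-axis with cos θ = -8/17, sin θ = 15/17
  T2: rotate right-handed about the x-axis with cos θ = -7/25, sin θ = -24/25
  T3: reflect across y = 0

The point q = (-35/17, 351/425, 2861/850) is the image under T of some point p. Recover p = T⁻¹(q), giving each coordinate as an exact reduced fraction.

T1 = [-8/17 0 15/17 0; 0 1 0 0; -15/17 0 -8/17 0; 0 0 0 1]
T2·T1 = [-8/17 0 15/17 0; -72/85 -7/25 -192/425 0; 21/85 -24/25 56/425 0; 0 0 0 1]
T3·…·T1 = [-8/17 0 15/17 0; 72/85 7/25 192/425 0; 21/85 -24/25 56/425 0; 0 0 0 1]
det M = -1; M⁻¹ = [-8/17 72/85 21/85 0; 0 7/25 -24/25 0; 15/17 192/425 56/425 0; 0 0 0 1]
M⁻¹ · (-35/17, 351/425, 2861/850)ᵀ = (5/2, -3, -1)ᵀ

p = (5/2, -3, -1)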